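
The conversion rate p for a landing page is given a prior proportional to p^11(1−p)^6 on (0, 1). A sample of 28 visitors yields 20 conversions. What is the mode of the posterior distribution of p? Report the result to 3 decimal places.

The prior density ∝ p^11(1−p)^6 is the kernel of Beta(12, 7).
Data: 20 successes in 28 trials. The binomial likelihood contributes p^20(1−p)^8, so the posterior is Beta(12+20, 7+8) = Beta(32, 15).
For Beta(a, b) with a, b > 1 the mode is (a−1)/(a+b−2) = 31/45 ≈ 0.689.

p̂_MAP = 0.689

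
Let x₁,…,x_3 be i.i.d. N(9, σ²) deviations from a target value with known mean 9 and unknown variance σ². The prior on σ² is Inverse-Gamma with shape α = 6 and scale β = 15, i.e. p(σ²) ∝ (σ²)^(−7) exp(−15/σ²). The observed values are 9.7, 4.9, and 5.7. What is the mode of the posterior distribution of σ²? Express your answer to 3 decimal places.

Sum of squared deviations about the known mean: SS = (9.7−9)² + (4.9−9)² + (5.7−9)² = 28.19.
The Normal likelihood contributes (σ²)^(−n/2) exp(−SS/(2σ²)), so the posterior is Inverse-Gamma(α + n/2, β + SS/2) = Inverse-Gamma(7.5, 29.095).
The mode of Inverse-Gamma(a, b) is b/(a+1) = 29.095/8.5 ≈ 3.423.

σ̂²_MAP = 3.423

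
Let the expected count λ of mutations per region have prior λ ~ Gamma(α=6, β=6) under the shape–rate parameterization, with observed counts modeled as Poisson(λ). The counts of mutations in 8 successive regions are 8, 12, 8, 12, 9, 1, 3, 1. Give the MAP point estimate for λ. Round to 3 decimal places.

Σxᵢ = 8+12+8+12+9+1+3+1 = 54, with n = 8.
Posterior ∝ λ^5e^(−6λ) · λ^54e^(−8λ) = λ^59e^(−14λ), i.e. Gamma(shape=60, rate=14).
The mode of a Gamma(a, b) with a ≥ 1 (shape–rate) is (a−1)/b = 59/14 ≈ 4.214.

λ̂_MAP = 4.214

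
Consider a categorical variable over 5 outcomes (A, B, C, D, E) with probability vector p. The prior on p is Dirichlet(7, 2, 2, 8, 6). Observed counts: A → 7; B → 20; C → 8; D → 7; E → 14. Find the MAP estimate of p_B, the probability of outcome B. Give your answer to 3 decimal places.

MAP estimate of p_B = 0.276

The posterior is Dirichlet(αᵢ + nᵢ) = Dirichlet(14, 22, 10, 15, 20).
For a Dirichlet(a₁,…,a_K) with all aᵢ > 1, the mode has j-th component (aⱼ − 1)/(Σaᵢ − K).
Here Σaᵢ = 81 and K = 5, so p_B = (22 − 1)/(81 − 5) = 21/76 ≈ 0.276.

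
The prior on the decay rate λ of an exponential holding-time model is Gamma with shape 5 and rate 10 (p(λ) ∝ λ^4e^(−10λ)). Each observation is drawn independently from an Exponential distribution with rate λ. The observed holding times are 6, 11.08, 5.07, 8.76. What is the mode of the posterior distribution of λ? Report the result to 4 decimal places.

The Exponential(rate=λ) likelihood is ∝ λ^n e^(−λΣtᵢ). Here n = 4 and Σtᵢ = 6 + 11.08 + 5.07 + 8.76 = 30.91.
Posterior ∝ λ^4e^(−10λ) · λ^4e^(−30.91λ) = λ^8e^(−40.91λ), i.e. Gamma(9, 40.91).
Mode = (a−1)/b = 8/40.91 ≈ 0.1956.

λ̂_MAP = 0.1956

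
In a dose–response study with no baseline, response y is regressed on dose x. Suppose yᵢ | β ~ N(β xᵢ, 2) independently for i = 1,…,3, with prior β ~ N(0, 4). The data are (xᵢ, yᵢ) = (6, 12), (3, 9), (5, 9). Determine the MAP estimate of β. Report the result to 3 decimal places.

log p(β | y) = −Σ(yᵢ − βxᵢ)²/(2·2) − β²/(2·4) + const.
Setting the derivative to zero: Σxᵢ(yᵢ − βxᵢ)/2 − β/4 = 0, so β = Σxᵢyᵢ / (Σxᵢ² + σ²/τ²).
Σxᵢyᵢ = 6·12 + 3·9 + 5·9 = 144; Σxᵢ² = 70; σ²/τ² = 0.5.
β̂_MAP = 144 / (70 + 0.5) = 144/70.5 ≈ 2.043.

β̂_MAP = 2.043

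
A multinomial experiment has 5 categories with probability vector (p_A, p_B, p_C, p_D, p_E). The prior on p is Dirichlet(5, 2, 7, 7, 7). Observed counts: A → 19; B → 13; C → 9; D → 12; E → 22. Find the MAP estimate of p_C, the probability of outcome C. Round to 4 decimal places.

The posterior is Dirichlet(αᵢ + nᵢ) = Dirichlet(24, 15, 16, 19, 29).
For a Dirichlet(a₁,…,a_K) with all aᵢ > 1, the mode has j-th component (aⱼ − 1)/(Σaᵢ − K).
Here Σaᵢ = 103 and K = 5, so p_C = (16 − 1)/(103 − 5) = 15/98 ≈ 0.1531.

MAP estimate of p_C = 0.1531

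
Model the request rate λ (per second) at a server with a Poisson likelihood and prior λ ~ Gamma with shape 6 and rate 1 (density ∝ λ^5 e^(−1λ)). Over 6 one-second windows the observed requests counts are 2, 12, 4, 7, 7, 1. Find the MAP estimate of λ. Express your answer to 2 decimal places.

λ̂_MAP = 5.43

Σxᵢ = 2+12+4+7+7+1 = 33, with n = 6.
Posterior ∝ λ^5e^(−1λ) · λ^33e^(−6λ) = λ^38e^(−7λ), i.e. Gamma(shape=39, rate=7).
The mode of a Gamma(a, b) with a ≥ 1 (shape–rate) is (a−1)/b = 38/7 ≈ 5.43.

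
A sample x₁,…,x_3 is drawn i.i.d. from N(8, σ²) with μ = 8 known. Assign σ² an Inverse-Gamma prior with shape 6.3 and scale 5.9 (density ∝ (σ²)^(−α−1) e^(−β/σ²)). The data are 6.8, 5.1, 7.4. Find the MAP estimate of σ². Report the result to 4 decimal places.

Sum of squared deviations about the known mean: SS = (6.8−8)² + (5.1−8)² + (7.4−8)² = 10.21.
The Normal likelihood contributes (σ²)^(−n/2) exp(−SS/(2σ²)), so the posterior is Inverse-Gamma(α + n/2, β + SS/2) = Inverse-Gamma(7.8, 11.005).
The mode of Inverse-Gamma(a, b) is b/(a+1) = 11.005/8.8 ≈ 1.2506.

σ̂²_MAP = 1.2506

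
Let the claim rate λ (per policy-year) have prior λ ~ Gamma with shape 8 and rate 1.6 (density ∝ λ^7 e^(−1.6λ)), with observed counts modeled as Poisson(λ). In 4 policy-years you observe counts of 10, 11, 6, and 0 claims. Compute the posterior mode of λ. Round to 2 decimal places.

Σxᵢ = 10+11+6+0 = 27, with n = 4.
Posterior ∝ λ^7e^(−1.6λ) · λ^27e^(−4λ) = λ^34e^(−5.6λ), i.e. Gamma(shape=35, rate=5.6).
The mode of a Gamma(a, b) with a ≥ 1 (shape–rate) is (a−1)/b = 34/5.6 ≈ 6.07.

λ̂_MAP = 6.07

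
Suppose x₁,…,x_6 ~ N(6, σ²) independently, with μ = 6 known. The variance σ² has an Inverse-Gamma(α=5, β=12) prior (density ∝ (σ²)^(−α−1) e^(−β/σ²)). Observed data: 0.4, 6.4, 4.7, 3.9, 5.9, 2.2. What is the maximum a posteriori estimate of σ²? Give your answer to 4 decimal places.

σ̂²_MAP = 4.2261

Sum of squared deviations about the known mean: SS = (0.4−6)² + (6.4−6)² + (4.7−6)² + (3.9−6)² + (5.9−6)² + (2.2−6)² = 52.07.
The Normal likelihood contributes (σ²)^(−n/2) exp(−SS/(2σ²)), so the posterior is Inverse-Gamma(α + n/2, β + SS/2) = Inverse-Gamma(8, 38.035).
The mode of Inverse-Gamma(a, b) is b/(a+1) = 38.035/9 ≈ 4.2261.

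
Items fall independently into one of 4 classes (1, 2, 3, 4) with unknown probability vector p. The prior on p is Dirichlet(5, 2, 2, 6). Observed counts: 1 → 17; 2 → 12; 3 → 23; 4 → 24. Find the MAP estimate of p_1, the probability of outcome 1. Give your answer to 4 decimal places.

The posterior is Dirichlet(αᵢ + nᵢ) = Dirichlet(22, 14, 25, 30).
For a Dirichlet(a₁,…,a_K) with all aᵢ > 1, the mode has j-th component (aⱼ − 1)/(Σaᵢ − K).
Here Σaᵢ = 91 and K = 4, so p_1 = (22 − 1)/(91 − 4) = 21/87 ≈ 0.2414.

MAP estimate: 0.2414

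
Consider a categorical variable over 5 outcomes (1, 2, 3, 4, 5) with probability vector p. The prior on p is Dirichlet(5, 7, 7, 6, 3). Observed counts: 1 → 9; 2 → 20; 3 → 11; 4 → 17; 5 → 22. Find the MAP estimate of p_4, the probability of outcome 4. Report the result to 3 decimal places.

The posterior is Dirichlet(αᵢ + nᵢ) = Dirichlet(14, 27, 18, 23, 25).
For a Dirichlet(a₁,…,a_K) with all aᵢ > 1, the mode has j-th component (aⱼ − 1)/(Σaᵢ − K).
Here Σaᵢ = 107 and K = 5, so p_4 = (23 − 1)/(107 − 5) = 22/102 ≈ 0.216.

MAP estimate: 0.216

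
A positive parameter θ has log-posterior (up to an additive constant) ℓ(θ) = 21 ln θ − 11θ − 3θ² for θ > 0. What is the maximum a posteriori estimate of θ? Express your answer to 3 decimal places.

θ̂_MAP = 1.167

ℓ'(θ) = 21/θ − 11 − 6θ. Setting this to zero and multiplying by θ: 6θ² + 11θ − 21 = 0.
θ = (−11 + √(11² + 4·6·21)) / (2·6) = (−11 + √625) / 12 = (−11 + 25)/12 = 7/6.
ℓ''(θ) = −21/θ² − 6 < 0, confirming a maximum.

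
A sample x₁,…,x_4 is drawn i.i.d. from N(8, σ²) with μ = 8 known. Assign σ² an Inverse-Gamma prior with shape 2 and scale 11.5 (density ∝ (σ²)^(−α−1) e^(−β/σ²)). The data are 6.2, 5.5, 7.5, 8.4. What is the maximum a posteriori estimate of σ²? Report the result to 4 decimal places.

σ̂²_MAP = 3.2900

Sum of squared deviations about the known mean: SS = (6.2−8)² + (5.5−8)² + (7.5−8)² + (8.4−8)² = 9.9.
The Normal likelihood contributes (σ²)^(−n/2) exp(−SS/(2σ²)), so the posterior is Inverse-Gamma(α + n/2, β + SS/2) = Inverse-Gamma(4, 16.45).
The mode of Inverse-Gamma(a, b) is b/(a+1) = 16.45/5 ≈ 3.2900.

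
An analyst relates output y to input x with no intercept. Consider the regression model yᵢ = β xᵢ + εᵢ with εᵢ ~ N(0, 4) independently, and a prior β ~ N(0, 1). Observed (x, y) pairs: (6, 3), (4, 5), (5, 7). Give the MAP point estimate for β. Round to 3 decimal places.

log p(β | y) = −Σ(yᵢ − βxᵢ)²/(2·4) − β²/(2·1) + const.
Setting the derivative to zero: Σxᵢ(yᵢ − βxᵢ)/4 − β/1 = 0, so β = Σxᵢyᵢ / (Σxᵢ² + σ²/τ²).
Σxᵢyᵢ = 6·3 + 4·5 + 5·7 = 73; Σxᵢ² = 77; σ²/τ² = 4.
β̂_MAP = 73 / (77 + 4) = 73/81 ≈ 0.901.

β̂_MAP = 0.901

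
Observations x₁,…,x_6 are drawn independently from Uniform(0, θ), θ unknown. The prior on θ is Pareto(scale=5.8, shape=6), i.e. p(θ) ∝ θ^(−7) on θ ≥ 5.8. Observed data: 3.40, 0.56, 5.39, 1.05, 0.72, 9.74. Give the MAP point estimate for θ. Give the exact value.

The Uniform(0, θ) likelihood is θ^(−n) for θ ≥ max(xᵢ), zero otherwise. Here max(xᵢ) = 9.74.
Posterior ∝ θ^(−7) · θ^(−6) = θ^(−13) on θ ≥ max(5.8, 9.74) = 9.74.
This density is strictly decreasing in θ, so the posterior mode lies at the lower boundary of the support.

θ̂_MAP = 9.74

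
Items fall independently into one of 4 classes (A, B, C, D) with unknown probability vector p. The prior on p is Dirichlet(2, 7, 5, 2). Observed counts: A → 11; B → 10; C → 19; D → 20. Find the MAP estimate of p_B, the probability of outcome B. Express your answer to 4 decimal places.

The posterior is Dirichlet(αᵢ + nᵢ) = Dirichlet(13, 17, 24, 22).
For a Dirichlet(a₁,…,a_K) with all aᵢ > 1, the mode has j-th component (aⱼ − 1)/(Σaᵢ − K).
Here Σaᵢ = 76 and K = 4, so p_B = (17 − 1)/(76 − 4) = 16/72 ≈ 0.2222.

MAP estimate of p_B = 0.2222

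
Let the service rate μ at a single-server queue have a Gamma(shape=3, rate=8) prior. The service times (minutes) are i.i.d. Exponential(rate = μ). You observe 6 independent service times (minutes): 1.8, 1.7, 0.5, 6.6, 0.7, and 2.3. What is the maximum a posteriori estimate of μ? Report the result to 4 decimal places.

The Exponential(rate=μ) likelihood is ∝ μ^n e^(−μΣtᵢ). Here n = 6 and Σtᵢ = 1.8 + 1.7 + 0.5 + 6.6 + 0.7 + 2.3 = 13.6.
Posterior ∝ μ^2e^(−8μ) · μ^6e^(−13.6μ) = μ^8e^(−21.6μ), i.e. Gamma(9, 21.6).
Mode = (a−1)/b = 8/21.6 ≈ 0.3704.

μ̂_MAP = 0.3704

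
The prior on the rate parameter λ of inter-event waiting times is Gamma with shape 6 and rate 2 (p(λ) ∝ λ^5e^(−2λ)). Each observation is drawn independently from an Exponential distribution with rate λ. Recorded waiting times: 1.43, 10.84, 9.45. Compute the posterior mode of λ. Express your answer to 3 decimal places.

The Exponential(rate=λ) likelihood is ∝ λ^n e^(−λΣtᵢ). Here n = 3 and Σtᵢ = 1.43 + 10.84 + 9.45 = 21.72.
Posterior ∝ λ^5e^(−2λ) · λ^3e^(−21.72λ) = λ^8e^(−23.72λ), i.e. Gamma(9, 23.72).
Mode = (a−1)/b = 8/23.72 ≈ 0.337.

λ̂_MAP = 0.337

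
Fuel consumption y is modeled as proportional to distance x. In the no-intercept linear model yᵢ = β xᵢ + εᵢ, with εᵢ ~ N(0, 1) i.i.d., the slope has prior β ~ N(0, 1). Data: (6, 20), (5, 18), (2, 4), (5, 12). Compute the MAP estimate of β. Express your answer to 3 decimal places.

log p(β | y) = −Σ(yᵢ − βxᵢ)²/(2·1) − β²/(2·1) + const.
Setting the derivative to zero: Σxᵢ(yᵢ − βxᵢ)/1 − β/1 = 0, so β = Σxᵢyᵢ / (Σxᵢ² + σ²/τ²).
Σxᵢyᵢ = 6·20 + 5·18 + 2·4 + 5·12 = 278; Σxᵢ² = 90; σ²/τ² = 1.
β̂_MAP = 278 / (90 + 1) = 278/91 ≈ 3.055.

β̂_MAP = 3.055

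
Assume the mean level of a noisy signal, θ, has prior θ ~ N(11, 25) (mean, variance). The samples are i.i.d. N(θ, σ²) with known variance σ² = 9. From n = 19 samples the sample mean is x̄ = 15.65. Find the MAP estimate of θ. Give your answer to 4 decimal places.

θ̂_MAP = 15.5635

n = 19, x̄ = 15.65.
For a Normal prior and Normal likelihood with known variance, the posterior is Normal; its mode equals its mean, the precision-weighted average.
Prior precision 1/σ₀² = 1/25 = 0.04; data precision n/σ² = 19/9.
θ̂ = (0.04·11 + (19/9)·15.65) / (0.04 + 19/9) = (30131/900)/(484/225) = 30131/1936 ≈ 15.5635.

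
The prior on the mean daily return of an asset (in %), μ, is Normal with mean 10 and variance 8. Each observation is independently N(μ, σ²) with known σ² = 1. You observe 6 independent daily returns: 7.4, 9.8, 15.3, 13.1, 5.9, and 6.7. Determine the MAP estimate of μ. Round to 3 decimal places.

n = 6; x̄ = (7.4 + 9.8 + 15.3 + 13.1 + 5.9 + 6.7)/6 = 58.2/6 = 9.7.
For a Normal prior and Normal likelihood with known variance, the posterior is Normal; its mode equals its mean, the precision-weighted average.
Prior precision 1/σ₀² = 1/8 = 0.125; data precision n/σ² = 6/1 = 6.
μ̂ = (0.125·10 + 6·9.7) / (0.125 + 6) = 59.45/6.125 = 2378/245 ≈ 9.706.

μ̂_MAP = 9.706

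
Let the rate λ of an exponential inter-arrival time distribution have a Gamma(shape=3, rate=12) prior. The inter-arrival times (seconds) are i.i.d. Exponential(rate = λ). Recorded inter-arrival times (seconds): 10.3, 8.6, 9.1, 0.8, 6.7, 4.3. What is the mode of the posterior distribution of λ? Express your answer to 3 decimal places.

λ̂_MAP = 0.154

The Exponential(rate=λ) likelihood is ∝ λ^n e^(−λΣtᵢ). Here n = 6 and Σtᵢ = 10.3 + 8.6 + 9.1 + 0.8 + 6.7 + 4.3 = 39.8.
Posterior ∝ λ^2e^(−12λ) · λ^6e^(−39.8λ) = λ^8e^(−51.8λ), i.e. Gamma(9, 51.8).
Mode = (a−1)/b = 8/51.8 ≈ 0.154.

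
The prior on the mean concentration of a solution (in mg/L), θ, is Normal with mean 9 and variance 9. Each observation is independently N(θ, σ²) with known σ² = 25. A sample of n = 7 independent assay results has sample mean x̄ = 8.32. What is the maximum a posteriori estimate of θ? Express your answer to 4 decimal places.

n = 7, x̄ = 8.32.
For a Normal prior and Normal likelihood with known variance, the posterior is Normal; its mode equals its mean, the precision-weighted average.
Prior precision 1/σ₀² = 1/9; data precision n/σ² = 7/25 = 0.28.
θ̂ = ((1/9)·9 + 0.28·8.32) / (1/9 + 0.28) = 3.3296/(88/225) = 18729/2200 ≈ 8.5132.

θ̂_MAP = 8.5132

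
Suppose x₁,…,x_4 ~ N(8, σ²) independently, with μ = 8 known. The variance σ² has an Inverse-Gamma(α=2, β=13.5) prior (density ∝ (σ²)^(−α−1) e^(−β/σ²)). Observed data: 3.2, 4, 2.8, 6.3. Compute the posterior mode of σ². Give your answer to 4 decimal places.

Sum of squared deviations about the known mean: SS = (3.2−8)² + (4−8)² + (2.8−8)² + (6.3−8)² = 68.97.
The Normal likelihood contributes (σ²)^(−n/2) exp(−SS/(2σ²)), so the posterior is Inverse-Gamma(α + n/2, β + SS/2) = Inverse-Gamma(4, 47.985).
The mode of Inverse-Gamma(a, b) is b/(a+1) = 47.985/5 ≈ 9.5970.

σ̂²_MAP = 9.5970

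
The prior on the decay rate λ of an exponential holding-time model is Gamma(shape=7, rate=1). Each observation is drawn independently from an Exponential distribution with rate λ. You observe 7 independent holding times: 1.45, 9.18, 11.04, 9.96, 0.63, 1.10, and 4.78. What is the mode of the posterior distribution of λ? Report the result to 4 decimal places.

The Exponential(rate=λ) likelihood is ∝ λ^n e^(−λΣtᵢ). Here n = 7 and Σtᵢ = 1.45 + 9.18 + 11.04 + 9.96 + 0.63 + 1.10 + 4.78 = 38.14.
Posterior ∝ λ^6e^(−1λ) · λ^7e^(−38.14λ) = λ^13e^(−39.14λ), i.e. Gamma(14, 39.14).
Mode = (a−1)/b = 13/39.14 ≈ 0.3321.

λ̂_MAP = 0.3321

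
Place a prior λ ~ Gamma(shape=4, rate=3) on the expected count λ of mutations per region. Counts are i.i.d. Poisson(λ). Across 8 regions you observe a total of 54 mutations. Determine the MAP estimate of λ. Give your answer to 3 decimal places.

Σxᵢ = 54, n = 8.
Posterior ∝ λ^3e^(−3λ) · λ^54e^(−8λ) = λ^57e^(−11λ), i.e. Gamma(shape=58, rate=11).
The mode of a Gamma(a, b) with a ≥ 1 (shape–rate) is (a−1)/b = 57/11 ≈ 5.182.

λ̂_MAP = 5.182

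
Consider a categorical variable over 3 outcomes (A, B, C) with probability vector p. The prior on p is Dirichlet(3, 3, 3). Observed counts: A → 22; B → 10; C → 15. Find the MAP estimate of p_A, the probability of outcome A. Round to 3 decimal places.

MAP estimate of p_A = 0.453

The posterior is Dirichlet(αᵢ + nᵢ) = Dirichlet(25, 13, 18).
For a Dirichlet(a₁,…,a_K) with all aᵢ > 1, the mode has j-th component (aⱼ − 1)/(Σaᵢ − K).
Here Σaᵢ = 56 and K = 3, so p_A = (25 − 1)/(56 − 3) = 24/53 ≈ 0.453.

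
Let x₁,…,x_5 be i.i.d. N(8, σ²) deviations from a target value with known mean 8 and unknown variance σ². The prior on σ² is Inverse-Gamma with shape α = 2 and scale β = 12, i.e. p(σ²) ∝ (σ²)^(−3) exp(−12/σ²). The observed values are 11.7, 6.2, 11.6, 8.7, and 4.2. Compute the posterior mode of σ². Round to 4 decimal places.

Sum of squared deviations about the known mean: SS = (11.7−8)² + (6.2−8)² + (11.6−8)² + (8.7−8)² + (4.2−8)² = 44.82.
The Normal likelihood contributes (σ²)^(−n/2) exp(−SS/(2σ²)), so the posterior is Inverse-Gamma(α + n/2, β + SS/2) = Inverse-Gamma(4.5, 34.41).
The mode of Inverse-Gamma(a, b) is b/(a+1) = 34.41/5.5 ≈ 6.2564.

σ̂²_MAP = 6.2564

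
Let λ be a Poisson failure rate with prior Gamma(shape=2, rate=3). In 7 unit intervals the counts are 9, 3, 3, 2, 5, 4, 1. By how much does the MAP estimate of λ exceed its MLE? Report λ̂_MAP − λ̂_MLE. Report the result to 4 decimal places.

Σxᵢ = 27. Posterior is Gamma(29, 10); MAP = (29−1)/10 = 28/10 ≈ 2.80000.
MLE = x̄ = 27/7 ≈ 3.85714.
Difference = 28/10 − 27/7 = -37/35 ≈ -1.0571.

MAP − MLE = -1.0571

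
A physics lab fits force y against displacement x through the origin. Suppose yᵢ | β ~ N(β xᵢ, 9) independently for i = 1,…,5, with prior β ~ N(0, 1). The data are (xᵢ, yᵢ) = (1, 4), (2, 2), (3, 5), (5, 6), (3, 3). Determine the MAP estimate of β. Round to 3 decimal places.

log p(β | y) = −Σ(yᵢ − βxᵢ)²/(2·9) − β²/(2·1) + const.
Setting the derivative to zero: Σxᵢ(yᵢ − βxᵢ)/9 − β/1 = 0, so β = Σxᵢyᵢ / (Σxᵢ² + σ²/τ²).
Σxᵢyᵢ = 1·4 + 2·2 + 3·5 + 5·6 + 3·3 = 62; Σxᵢ² = 48; σ²/τ² = 9.
β̂_MAP = 62 / (48 + 9) = 62/57 ≈ 1.088.

β̂_MAP = 1.088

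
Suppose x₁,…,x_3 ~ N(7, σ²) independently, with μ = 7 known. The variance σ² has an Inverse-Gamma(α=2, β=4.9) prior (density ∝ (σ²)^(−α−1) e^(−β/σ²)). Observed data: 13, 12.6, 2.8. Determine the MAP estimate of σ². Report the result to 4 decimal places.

Sum of squared deviations about the known mean: SS = (13−7)² + (12.6−7)² + (2.8−7)² = 85.
The Normal likelihood contributes (σ²)^(−n/2) exp(−SS/(2σ²)), so the posterior is Inverse-Gamma(α + n/2, β + SS/2) = Inverse-Gamma(3.5, 47.4).
The mode of Inverse-Gamma(a, b) is b/(a+1) = 47.4/4.5 ≈ 10.5333.

σ̂²_MAP = 10.5333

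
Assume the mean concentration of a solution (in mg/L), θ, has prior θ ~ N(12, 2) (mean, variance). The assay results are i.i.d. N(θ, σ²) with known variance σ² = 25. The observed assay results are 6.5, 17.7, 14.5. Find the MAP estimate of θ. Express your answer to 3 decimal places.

θ̂_MAP = 12.174

n = 3; x̄ = (6.5 + 17.7 + 14.5)/3 = 38.7/3 = 12.9.
For a Normal prior and Normal likelihood with known variance, the posterior is Normal; its mode equals its mean, the precision-weighted average.
Prior precision 1/σ₀² = 1/2 = 0.5; data precision n/σ² = 3/25 = 0.12.
θ̂ = (0.5·12 + 0.12·12.9) / (0.5 + 0.12) = 7.548/0.62 = 1887/155 ≈ 12.174.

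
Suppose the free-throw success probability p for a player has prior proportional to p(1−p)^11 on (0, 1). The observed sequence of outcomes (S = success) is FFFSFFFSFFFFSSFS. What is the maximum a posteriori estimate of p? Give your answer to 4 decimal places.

The prior density ∝ p(1−p)^11 is the kernel of Beta(2, 12).
Data: 5 successes in 16 trials (from the sequence). The binomial likelihood contributes p^5(1−p)^11, so the posterior is Beta(2+5, 12+11) = Beta(7, 23).
For Beta(a, b) with a, b > 1 the mode is (a−1)/(a+b−2) = 6/28 ≈ 0.2143.

p̂_MAP = 0.2143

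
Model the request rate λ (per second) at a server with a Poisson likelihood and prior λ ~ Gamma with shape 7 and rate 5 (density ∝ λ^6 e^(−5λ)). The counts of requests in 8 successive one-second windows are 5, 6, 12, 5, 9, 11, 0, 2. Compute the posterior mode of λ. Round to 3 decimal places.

Σxᵢ = 5+6+12+5+9+11+0+2 = 50, with n = 8.
Posterior ∝ λ^6e^(−5λ) · λ^50e^(−8λ) = λ^56e^(−13λ), i.e. Gamma(shape=57, rate=13).
The mode of a Gamma(a, b) with a ≥ 1 (shape–rate) is (a−1)/b = 56/13 ≈ 4.308.

λ̂_MAP = 4.308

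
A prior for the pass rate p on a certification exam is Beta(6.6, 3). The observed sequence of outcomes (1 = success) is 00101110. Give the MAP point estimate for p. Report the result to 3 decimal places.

Prior: Beta(6.6, 3).
Data: 4 successes in 8 trials (from the sequence). The binomial likelihood contributes p^4(1−p)^4, so the posterior is Beta(6.6+4, 3+4) = Beta(10.6, 7).
For Beta(a, b) with a, b > 1 the mode is (a−1)/(a+b−2) = 9.6/15.6 ≈ 0.615.

p̂_MAP = 0.615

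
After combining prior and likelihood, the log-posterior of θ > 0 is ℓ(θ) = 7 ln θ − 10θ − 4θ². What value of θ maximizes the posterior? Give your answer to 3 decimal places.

ℓ'(θ) = 7/θ − 10 − 8θ. Setting this to zero and multiplying by θ: 8θ² + 10θ − 7 = 0.
θ = (−10 + √(10² + 4·8·7)) / (2·8) = (−10 + √324) / 16 = (−10 + 18)/16 = 1/2.
ℓ''(θ) = −7/θ² − 8 < 0, confirming a maximum.

θ̂_MAP = 0.500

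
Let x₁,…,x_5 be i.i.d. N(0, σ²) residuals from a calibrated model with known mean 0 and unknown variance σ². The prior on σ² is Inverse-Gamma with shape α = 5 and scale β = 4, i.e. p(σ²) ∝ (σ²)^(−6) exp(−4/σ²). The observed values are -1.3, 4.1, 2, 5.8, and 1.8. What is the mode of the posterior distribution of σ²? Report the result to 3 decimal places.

σ̂²_MAP = 3.964

Sum of squared deviations about the known mean: SS = (-1.3−0)² + (4.1−0)² + (2−0)² + (5.8−0)² + (1.8−0)² = 59.38.
The Normal likelihood contributes (σ²)^(−n/2) exp(−SS/(2σ²)), so the posterior is Inverse-Gamma(α + n/2, β + SS/2) = Inverse-Gamma(7.5, 33.69).
The mode of Inverse-Gamma(a, b) is b/(a+1) = 33.69/8.5 ≈ 3.964.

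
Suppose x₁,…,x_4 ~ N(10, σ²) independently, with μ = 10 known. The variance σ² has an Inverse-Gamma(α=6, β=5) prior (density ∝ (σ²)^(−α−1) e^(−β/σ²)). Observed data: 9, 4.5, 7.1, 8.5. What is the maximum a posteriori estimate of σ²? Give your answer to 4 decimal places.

Sum of squared deviations about the known mean: SS = (9−10)² + (4.5−10)² + (7.1−10)² + (8.5−10)² = 41.91.
The Normal likelihood contributes (σ²)^(−n/2) exp(−SS/(2σ²)), so the posterior is Inverse-Gamma(α + n/2, β + SS/2) = Inverse-Gamma(8, 25.955).
The mode of Inverse-Gamma(a, b) is b/(a+1) = 25.955/9 ≈ 2.8839.

σ̂²_MAP = 2.8839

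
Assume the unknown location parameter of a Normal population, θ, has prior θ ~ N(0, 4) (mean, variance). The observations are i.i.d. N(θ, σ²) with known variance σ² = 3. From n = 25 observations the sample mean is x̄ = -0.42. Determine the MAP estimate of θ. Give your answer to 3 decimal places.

θ̂_MAP = -0.408

n = 25, x̄ = -0.42.
For a Normal prior and Normal likelihood with known variance, the posterior is Normal; its mode equals its mean, the precision-weighted average.
Prior precision 1/σ₀² = 1/4 = 0.25; data precision n/σ² = 25/3.
θ̂ = (0.25·0 + (25/3)·(-0.42)) / (0.25 + 25/3) = (-3.5)/(103/12) = -42/103 ≈ -0.408.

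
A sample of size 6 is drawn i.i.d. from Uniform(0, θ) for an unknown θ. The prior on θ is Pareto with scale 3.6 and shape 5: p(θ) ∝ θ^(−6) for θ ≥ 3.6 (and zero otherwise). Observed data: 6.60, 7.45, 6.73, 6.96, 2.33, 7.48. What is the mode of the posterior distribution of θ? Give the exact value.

θ̂_MAP = 7.48

The Uniform(0, θ) likelihood is θ^(−n) for θ ≥ max(xᵢ), zero otherwise. Here max(xᵢ) = 7.48.
Posterior ∝ θ^(−6) · θ^(−6) = θ^(−12) on θ ≥ max(3.6, 7.48) = 7.48.
This density is strictly decreasing in θ, so the posterior mode lies at the lower boundary of the support.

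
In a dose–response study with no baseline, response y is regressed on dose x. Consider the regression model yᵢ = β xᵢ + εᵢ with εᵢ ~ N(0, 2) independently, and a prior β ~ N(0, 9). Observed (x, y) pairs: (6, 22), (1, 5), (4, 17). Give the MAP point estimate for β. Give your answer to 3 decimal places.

log p(β | y) = −Σ(yᵢ − βxᵢ)²/(2·2) − β²/(2·9) + const.
Setting the derivative to zero: Σxᵢ(yᵢ − βxᵢ)/2 − β/9 = 0, so β = Σxᵢyᵢ / (Σxᵢ² + σ²/τ²).
Σxᵢyᵢ = 6·22 + 1·5 + 4·17 = 205; Σxᵢ² = 53; σ²/τ² = 2/9.
β̂_MAP = 205 / (53 + 2/9) = 205/(479/9) = 1845/479 ≈ 3.852.

β̂_MAP = 3.852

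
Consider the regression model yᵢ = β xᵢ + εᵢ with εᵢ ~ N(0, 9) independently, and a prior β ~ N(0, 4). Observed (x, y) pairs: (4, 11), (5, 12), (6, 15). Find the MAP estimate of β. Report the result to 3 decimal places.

β̂_MAP = 2.448

log p(β | y) = −Σ(yᵢ − βxᵢ)²/(2·9) − β²/(2·4) + const.
Setting the derivative to zero: Σxᵢ(yᵢ − βxᵢ)/9 − β/4 = 0, so β = Σxᵢyᵢ / (Σxᵢ² + σ²/τ²).
Σxᵢyᵢ = 4·11 + 5·12 + 6·15 = 194; Σxᵢ² = 77; σ²/τ² = 2.25.
β̂_MAP = 194 / (77 + 2.25) = 194/79.25 ≈ 2.448.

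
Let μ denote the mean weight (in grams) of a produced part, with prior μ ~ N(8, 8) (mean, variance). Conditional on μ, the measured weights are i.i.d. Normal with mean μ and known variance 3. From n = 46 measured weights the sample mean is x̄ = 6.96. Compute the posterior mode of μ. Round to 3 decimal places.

μ̂_MAP = 6.968

n = 46, x̄ = 6.96.
For a Normal prior and Normal likelihood with known variance, the posterior is Normal; its mode equals its mean, the precision-weighted average.
Prior precision 1/σ₀² = 1/8 = 0.125; data precision n/σ² = 46/3.
μ̂ = (0.125·8 + (46/3)·6.96) / (0.125 + 46/3) = 107.72/(371/24) = 64632/9275 ≈ 6.968.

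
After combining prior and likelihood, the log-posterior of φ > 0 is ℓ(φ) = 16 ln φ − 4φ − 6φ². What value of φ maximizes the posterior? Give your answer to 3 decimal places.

ℓ'(φ) = 16/φ − 4 − 12φ. Setting this to zero and multiplying by φ: 12φ² + 4φ − 16 = 0.
φ = (−4 + √(4² + 4·12·16)) / (2·12) = (−4 + √784) / 24 = (−4 + 28)/24 = 1.
ℓ''(φ) = −16/φ² − 12 < 0, confirming a maximum.

φ̂_MAP = 1.000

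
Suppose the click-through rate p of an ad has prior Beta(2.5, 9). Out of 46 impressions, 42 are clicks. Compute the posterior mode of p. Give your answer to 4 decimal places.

p̂_MAP = 0.7838

Prior: Beta(2.5, 9).
Data: 42 successes in 46 trials. The binomial likelihood contributes p^42(1−p)^4, so the posterior is Beta(2.5+42, 9+4) = Beta(44.5, 13).
For Beta(a, b) with a, b > 1 the mode is (a−1)/(a+b−2) = 43.5/55.5 ≈ 0.7838.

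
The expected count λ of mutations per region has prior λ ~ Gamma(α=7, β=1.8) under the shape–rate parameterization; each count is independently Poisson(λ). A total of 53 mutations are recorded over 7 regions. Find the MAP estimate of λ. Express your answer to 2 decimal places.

λ̂_MAP = 6.70

Σxᵢ = 53, n = 7.
Posterior ∝ λ^6e^(−1.8λ) · λ^53e^(−7λ) = λ^59e^(−8.8λ), i.e. Gamma(shape=60, rate=8.8).
The mode of a Gamma(a, b) with a ≥ 1 (shape–rate) is (a−1)/b = 59/8.8 ≈ 6.70.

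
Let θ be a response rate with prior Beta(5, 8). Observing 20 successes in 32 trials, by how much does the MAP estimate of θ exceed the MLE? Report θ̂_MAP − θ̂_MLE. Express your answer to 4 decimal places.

Posterior is Beta(25, 20); MAP = (25−1)/(45−2) = 24/43 ≈ 0.55814.
MLE ignores the prior: θ̂_MLE = k/n = 20/32 ≈ 0.62500.
Difference = 24/43 − 20/32 = -23/344 ≈ -0.0669.

MAP − MLE = -0.0669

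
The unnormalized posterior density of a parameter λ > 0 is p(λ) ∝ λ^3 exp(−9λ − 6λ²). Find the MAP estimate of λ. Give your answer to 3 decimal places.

λ̂_MAP = 0.250

ℓ'(λ) = 3/λ − 9 − 12λ. Setting this to zero and multiplying by λ: 12λ² + 9λ − 3 = 0.
λ = (−9 + √(9² + 4·12·3)) / (2·12) = (−9 + √225) / 24 = (−9 + 15)/24 = 1/4.
ℓ''(λ) = −3/λ² − 12 < 0, confirming a maximum.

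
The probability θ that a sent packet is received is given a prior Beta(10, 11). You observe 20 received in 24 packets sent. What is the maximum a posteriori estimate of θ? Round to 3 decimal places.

Prior: Beta(10, 11).
Data: 20 successes in 24 trials. The binomial likelihood contributes θ^20(1−θ)^4, so the posterior is Beta(10+20, 11+4) = Beta(30, 15).
For Beta(a, b) with a, b > 1 the mode is (a−1)/(a+b−2) = 29/43 ≈ 0.674.

θ̂_MAP = 0.674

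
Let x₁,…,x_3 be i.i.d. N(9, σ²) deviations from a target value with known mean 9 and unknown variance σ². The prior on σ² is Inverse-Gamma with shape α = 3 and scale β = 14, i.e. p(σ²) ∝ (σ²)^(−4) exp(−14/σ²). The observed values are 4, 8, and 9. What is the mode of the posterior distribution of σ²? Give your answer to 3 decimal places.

σ̂²_MAP = 4.909

Sum of squared deviations about the known mean: SS = (4−9)² + (8−9)² + (9−9)² = 26.
The Normal likelihood contributes (σ²)^(−n/2) exp(−SS/(2σ²)), so the posterior is Inverse-Gamma(α + n/2, β + SS/2) = Inverse-Gamma(4.5, 27).
The mode of Inverse-Gamma(a, b) is b/(a+1) = 27/5.5 ≈ 4.909.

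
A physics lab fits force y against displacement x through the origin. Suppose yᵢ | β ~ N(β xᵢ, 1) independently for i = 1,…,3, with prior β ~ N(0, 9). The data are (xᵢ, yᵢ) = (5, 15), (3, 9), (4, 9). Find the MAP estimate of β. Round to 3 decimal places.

β̂_MAP = 2.754

log p(β | y) = −Σ(yᵢ − βxᵢ)²/(2·1) − β²/(2·9) + const.
Setting the derivative to zero: Σxᵢ(yᵢ − βxᵢ)/1 − β/9 = 0, so β = Σxᵢyᵢ / (Σxᵢ² + σ²/τ²).
Σxᵢyᵢ = 5·15 + 3·9 + 4·9 = 138; Σxᵢ² = 50; σ²/τ² = 1/9.
β̂_MAP = 138 / (50 + 1/9) = 138/(451/9) = 1242/451 ≈ 2.754.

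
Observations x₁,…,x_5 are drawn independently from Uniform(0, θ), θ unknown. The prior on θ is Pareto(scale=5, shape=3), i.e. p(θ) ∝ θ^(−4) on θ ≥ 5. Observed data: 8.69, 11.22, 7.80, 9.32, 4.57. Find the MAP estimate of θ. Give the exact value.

θ̂_MAP = 11.22

The Uniform(0, θ) likelihood is θ^(−n) for θ ≥ max(xᵢ), zero otherwise. Here max(xᵢ) = 11.22.
Posterior ∝ θ^(−4) · θ^(−5) = θ^(−9) on θ ≥ max(5, 11.22) = 11.22.
This density is strictly decreasing in θ, so the posterior mode lies at the lower boundary of the support.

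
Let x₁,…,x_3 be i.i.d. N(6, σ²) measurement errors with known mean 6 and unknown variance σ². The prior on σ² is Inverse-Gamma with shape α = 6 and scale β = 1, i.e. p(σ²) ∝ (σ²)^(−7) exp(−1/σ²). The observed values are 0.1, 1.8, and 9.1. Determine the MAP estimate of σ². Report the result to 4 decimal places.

Sum of squared deviations about the known mean: SS = (0.1−6)² + (1.8−6)² + (9.1−6)² = 62.06.
The Normal likelihood contributes (σ²)^(−n/2) exp(−SS/(2σ²)), so the posterior is Inverse-Gamma(α + n/2, β + SS/2) = Inverse-Gamma(7.5, 32.03).
The mode of Inverse-Gamma(a, b) is b/(a+1) = 32.03/8.5 ≈ 3.7682.

σ̂²_MAP = 3.7682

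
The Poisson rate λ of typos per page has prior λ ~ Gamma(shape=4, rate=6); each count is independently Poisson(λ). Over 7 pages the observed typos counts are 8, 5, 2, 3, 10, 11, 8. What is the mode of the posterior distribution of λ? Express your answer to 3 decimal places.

λ̂_MAP = 3.846

Σxᵢ = 8+5+2+3+10+11+8 = 47, with n = 7.
Posterior ∝ λ^3e^(−6λ) · λ^47e^(−7λ) = λ^50e^(−13λ), i.e. Gamma(shape=51, rate=13).
The mode of a Gamma(a, b) with a ≥ 1 (shape–rate) is (a−1)/b = 50/13 ≈ 3.846.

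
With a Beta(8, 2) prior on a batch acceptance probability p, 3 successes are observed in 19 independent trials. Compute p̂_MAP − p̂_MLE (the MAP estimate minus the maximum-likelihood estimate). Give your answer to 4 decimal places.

MAP − MLE = 0.2125

Posterior is Beta(11, 18); MAP = (11−1)/(29−2) = 10/27 ≈ 0.37037.
MLE ignores the prior: p̂_MLE = k/n = 3/19 ≈ 0.15789.
Difference = 10/27 − 3/19 = 109/513 ≈ 0.2125.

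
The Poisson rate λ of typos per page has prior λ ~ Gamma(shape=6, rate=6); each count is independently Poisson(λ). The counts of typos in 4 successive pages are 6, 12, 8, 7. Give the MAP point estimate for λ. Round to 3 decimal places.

λ̂_MAP = 3.800

Σxᵢ = 6+12+8+7 = 33, with n = 4.
Posterior ∝ λ^5e^(−6λ) · λ^33e^(−4λ) = λ^38e^(−10λ), i.e. Gamma(shape=39, rate=10).
The mode of a Gamma(a, b) with a ≥ 1 (shape–rate) is (a−1)/b = 38/10 ≈ 3.800.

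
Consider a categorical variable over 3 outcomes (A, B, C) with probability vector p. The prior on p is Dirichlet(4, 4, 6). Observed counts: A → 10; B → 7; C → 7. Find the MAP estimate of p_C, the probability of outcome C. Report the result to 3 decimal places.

The posterior is Dirichlet(αᵢ + nᵢ) = Dirichlet(14, 11, 13).
For a Dirichlet(a₁,…,a_K) with all aᵢ > 1, the mode has j-th component (aⱼ − 1)/(Σaᵢ − K).
Here Σaᵢ = 38 and K = 3, so p_C = (13 − 1)/(38 − 3) = 12/35 ≈ 0.343.

MAP estimate of p_C = 0.343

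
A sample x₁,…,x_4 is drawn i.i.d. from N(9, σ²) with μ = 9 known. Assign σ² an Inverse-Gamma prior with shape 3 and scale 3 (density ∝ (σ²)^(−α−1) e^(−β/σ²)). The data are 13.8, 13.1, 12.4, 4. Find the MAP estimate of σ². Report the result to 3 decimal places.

Sum of squared deviations about the known mean: SS = (13.8−9)² + (13.1−9)² + (12.4−9)² + (4−9)² = 76.41.
The Normal likelihood contributes (σ²)^(−n/2) exp(−SS/(2σ²)), so the posterior is Inverse-Gamma(α + n/2, β + SS/2) = Inverse-Gamma(5, 41.205).
The mode of Inverse-Gamma(a, b) is b/(a+1) = 41.205/6 ≈ 6.868.

σ̂²_MAP = 6.868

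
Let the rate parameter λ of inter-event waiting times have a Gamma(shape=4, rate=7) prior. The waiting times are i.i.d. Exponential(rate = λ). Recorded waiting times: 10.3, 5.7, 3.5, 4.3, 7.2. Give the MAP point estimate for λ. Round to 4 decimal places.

λ̂_MAP = 0.2105

The Exponential(rate=λ) likelihood is ∝ λ^n e^(−λΣtᵢ). Here n = 5 and Σtᵢ = 10.3 + 5.7 + 3.5 + 4.3 + 7.2 = 31.
Posterior ∝ λ^3e^(−7λ) · λ^5e^(−31λ) = λ^8e^(−38λ), i.e. Gamma(9, 38).
Mode = (a−1)/b = 8/38 ≈ 0.2105.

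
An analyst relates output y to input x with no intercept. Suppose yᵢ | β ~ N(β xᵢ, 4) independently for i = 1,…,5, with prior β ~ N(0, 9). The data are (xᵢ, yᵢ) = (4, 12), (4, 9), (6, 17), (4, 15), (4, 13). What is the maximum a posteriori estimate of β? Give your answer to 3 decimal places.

β̂_MAP = 2.967

log p(β | y) = −Σ(yᵢ − βxᵢ)²/(2·4) − β²/(2·9) + const.
Setting the derivative to zero: Σxᵢ(yᵢ − βxᵢ)/4 − β/9 = 0, so β = Σxᵢyᵢ / (Σxᵢ² + σ²/τ²).
Σxᵢyᵢ = 4·12 + 4·9 + 6·17 + 4·15 + 4·13 = 298; Σxᵢ² = 100; σ²/τ² = 4/9.
β̂_MAP = 298 / (100 + 4/9) = 298/(904/9) = 1341/452 ≈ 2.967.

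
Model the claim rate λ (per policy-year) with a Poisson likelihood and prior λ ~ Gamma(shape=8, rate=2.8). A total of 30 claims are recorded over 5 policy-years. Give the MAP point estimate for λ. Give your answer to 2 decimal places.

Σxᵢ = 30, n = 5.
Posterior ∝ λ^7e^(−2.8λ) · λ^30e^(−5λ) = λ^37e^(−7.8λ), i.e. Gamma(shape=38, rate=7.8).
The mode of a Gamma(a, b) with a ≥ 1 (shape–rate) is (a−1)/b = 37/7.8 ≈ 4.74.

λ̂_MAP = 4.74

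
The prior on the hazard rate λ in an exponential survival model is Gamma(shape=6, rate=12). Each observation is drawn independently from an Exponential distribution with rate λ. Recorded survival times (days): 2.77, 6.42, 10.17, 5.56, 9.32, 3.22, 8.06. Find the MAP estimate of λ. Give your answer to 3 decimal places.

The Exponential(rate=λ) likelihood is ∝ λ^n e^(−λΣtᵢ). Here n = 7 and Σtᵢ = 2.77 + 6.42 + 10.17 + 5.56 + 9.32 + 3.22 + 8.06 = 45.52.
Posterior ∝ λ^5e^(−12λ) · λ^7e^(−45.52λ) = λ^12e^(−57.52λ), i.e. Gamma(13, 57.52).
Mode = (a−1)/b = 12/57.52 ≈ 0.209.

λ̂_MAP = 0.209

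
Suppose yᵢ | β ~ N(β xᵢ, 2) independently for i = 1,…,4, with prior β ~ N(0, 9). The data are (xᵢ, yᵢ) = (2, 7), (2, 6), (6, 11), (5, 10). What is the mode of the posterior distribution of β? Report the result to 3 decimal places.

β̂_MAP = 2.051

log p(β | y) = −Σ(yᵢ − βxᵢ)²/(2·2) − β²/(2·9) + const.
Setting the derivative to zero: Σxᵢ(yᵢ − βxᵢ)/2 − β/9 = 0, so β = Σxᵢyᵢ / (Σxᵢ² + σ²/τ²).
Σxᵢyᵢ = 2·7 + 2·6 + 6·11 + 5·10 = 142; Σxᵢ² = 69; σ²/τ² = 2/9.
β̂_MAP = 142 / (69 + 2/9) = 142/(623/9) = 1278/623 ≈ 2.051.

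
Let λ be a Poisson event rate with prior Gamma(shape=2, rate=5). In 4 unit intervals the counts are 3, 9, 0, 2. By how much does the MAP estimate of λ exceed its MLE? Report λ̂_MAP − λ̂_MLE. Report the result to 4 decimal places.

MAP − MLE = -1.8333

Σxᵢ = 14. Posterior is Gamma(16, 9); MAP = (16−1)/9 = 15/9 ≈ 1.66667.
MLE = x̄ = 14/4 ≈ 3.50000.
Difference = 15/9 − 14/4 = -11/6 ≈ -1.8333.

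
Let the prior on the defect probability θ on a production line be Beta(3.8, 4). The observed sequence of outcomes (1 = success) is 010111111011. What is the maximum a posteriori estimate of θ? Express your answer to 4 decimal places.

Prior: Beta(3.8, 4).
Data: 9 successes in 12 trials (from the sequence). The binomial likelihood contributes θ^9(1−θ)^3, so the posterior is Beta(3.8+9, 4+3) = Beta(12.8, 7).
For Beta(a, b) with a, b > 1 the mode is (a−1)/(a+b−2) = 11.8/17.8 ≈ 0.6629.

θ̂_MAP = 0.6629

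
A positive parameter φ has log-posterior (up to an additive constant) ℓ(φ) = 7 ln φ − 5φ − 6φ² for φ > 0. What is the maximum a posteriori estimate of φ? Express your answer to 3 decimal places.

φ̂_MAP = 0.583

ℓ'(φ) = 7/φ − 5 − 12φ. Setting this to zero and multiplying by φ: 12φ² + 5φ − 7 = 0.
φ = (−5 + √(5² + 4·12·7)) / (2·12) = (−5 + √361) / 24 = (−5 + 19)/24 = 7/12.
ℓ''(φ) = −7/φ² − 12 < 0, confirming a maximum.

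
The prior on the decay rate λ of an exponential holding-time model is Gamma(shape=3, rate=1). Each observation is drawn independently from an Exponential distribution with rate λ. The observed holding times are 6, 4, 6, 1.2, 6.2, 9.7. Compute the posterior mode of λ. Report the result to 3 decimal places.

λ̂_MAP = 0.235

The Exponential(rate=λ) likelihood is ∝ λ^n e^(−λΣtᵢ). Here n = 6 and Σtᵢ = 6 + 4 + 6 + 1.2 + 6.2 + 9.7 = 33.1.
Posterior ∝ λ^2e^(−1λ) · λ^6e^(−33.1λ) = λ^8e^(−34.1λ), i.e. Gamma(9, 34.1).
Mode = (a−1)/b = 8/34.1 ≈ 0.235.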